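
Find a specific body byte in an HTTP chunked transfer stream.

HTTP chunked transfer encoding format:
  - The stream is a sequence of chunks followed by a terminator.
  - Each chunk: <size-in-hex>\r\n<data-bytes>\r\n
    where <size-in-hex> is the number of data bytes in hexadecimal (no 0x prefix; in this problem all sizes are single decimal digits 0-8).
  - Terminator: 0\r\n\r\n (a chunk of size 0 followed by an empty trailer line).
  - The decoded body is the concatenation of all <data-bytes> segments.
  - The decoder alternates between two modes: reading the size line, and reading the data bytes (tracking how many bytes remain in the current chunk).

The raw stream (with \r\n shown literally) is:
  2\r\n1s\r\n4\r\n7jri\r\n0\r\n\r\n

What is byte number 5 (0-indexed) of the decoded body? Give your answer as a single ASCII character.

Answer: i

Derivation:
Chunk 1: stream[0..1]='2' size=0x2=2, data at stream[3..5]='1s' -> body[0..2], body so far='1s'
Chunk 2: stream[7..8]='4' size=0x4=4, data at stream[10..14]='7jri' -> body[2..6], body so far='1s7jri'
Chunk 3: stream[16..17]='0' size=0 (terminator). Final body='1s7jri' (6 bytes)
Body byte 5 = 'i'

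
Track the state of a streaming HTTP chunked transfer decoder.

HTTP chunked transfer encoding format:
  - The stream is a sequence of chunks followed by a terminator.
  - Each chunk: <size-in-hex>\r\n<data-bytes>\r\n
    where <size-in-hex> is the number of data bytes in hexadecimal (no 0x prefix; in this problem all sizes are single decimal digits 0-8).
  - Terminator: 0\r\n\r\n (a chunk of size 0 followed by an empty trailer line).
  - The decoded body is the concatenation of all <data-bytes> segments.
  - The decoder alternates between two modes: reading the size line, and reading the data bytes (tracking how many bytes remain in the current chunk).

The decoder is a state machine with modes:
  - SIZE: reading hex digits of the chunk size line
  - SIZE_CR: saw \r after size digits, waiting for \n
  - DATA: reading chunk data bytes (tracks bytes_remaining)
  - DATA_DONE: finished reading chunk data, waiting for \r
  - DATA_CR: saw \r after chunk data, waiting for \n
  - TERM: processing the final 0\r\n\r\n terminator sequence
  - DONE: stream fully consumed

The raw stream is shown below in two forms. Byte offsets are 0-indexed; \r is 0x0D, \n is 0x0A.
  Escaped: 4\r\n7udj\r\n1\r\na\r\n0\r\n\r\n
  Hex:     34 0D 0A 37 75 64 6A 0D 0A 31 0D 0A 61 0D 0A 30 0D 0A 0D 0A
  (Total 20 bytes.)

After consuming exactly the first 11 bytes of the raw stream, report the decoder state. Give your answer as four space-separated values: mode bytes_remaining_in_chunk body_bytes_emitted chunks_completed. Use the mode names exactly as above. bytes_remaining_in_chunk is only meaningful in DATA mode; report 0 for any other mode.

Byte 0 = '4': mode=SIZE remaining=0 emitted=0 chunks_done=0
Byte 1 = 0x0D: mode=SIZE_CR remaining=0 emitted=0 chunks_done=0
Byte 2 = 0x0A: mode=DATA remaining=4 emitted=0 chunks_done=0
Byte 3 = '7': mode=DATA remaining=3 emitted=1 chunks_done=0
Byte 4 = 'u': mode=DATA remaining=2 emitted=2 chunks_done=0
Byte 5 = 'd': mode=DATA remaining=1 emitted=3 chunks_done=0
Byte 6 = 'j': mode=DATA_DONE remaining=0 emitted=4 chunks_done=0
Byte 7 = 0x0D: mode=DATA_CR remaining=0 emitted=4 chunks_done=0
Byte 8 = 0x0A: mode=SIZE remaining=0 emitted=4 chunks_done=1
Byte 9 = '1': mode=SIZE remaining=0 emitted=4 chunks_done=1
Byte 10 = 0x0D: mode=SIZE_CR remaining=0 emitted=4 chunks_done=1

Answer: SIZE_CR 0 4 1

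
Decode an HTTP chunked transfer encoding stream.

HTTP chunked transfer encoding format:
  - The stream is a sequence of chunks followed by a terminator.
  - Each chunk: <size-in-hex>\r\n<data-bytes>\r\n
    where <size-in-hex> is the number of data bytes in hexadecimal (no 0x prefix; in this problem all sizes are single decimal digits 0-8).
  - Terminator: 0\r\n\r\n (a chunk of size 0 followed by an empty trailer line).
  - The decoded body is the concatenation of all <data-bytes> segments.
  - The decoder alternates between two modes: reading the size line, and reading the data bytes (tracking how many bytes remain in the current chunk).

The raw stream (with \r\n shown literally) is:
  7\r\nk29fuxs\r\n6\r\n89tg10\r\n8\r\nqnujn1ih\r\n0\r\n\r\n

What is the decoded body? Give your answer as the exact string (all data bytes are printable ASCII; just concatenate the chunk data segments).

Chunk 1: stream[0..1]='7' size=0x7=7, data at stream[3..10]='k29fuxs' -> body[0..7], body so far='k29fuxs'
Chunk 2: stream[12..13]='6' size=0x6=6, data at stream[15..21]='89tg10' -> body[7..13], body so far='k29fuxs89tg10'
Chunk 3: stream[23..24]='8' size=0x8=8, data at stream[26..34]='qnujn1ih' -> body[13..21], body so far='k29fuxs89tg10qnujn1ih'
Chunk 4: stream[36..37]='0' size=0 (terminator). Final body='k29fuxs89tg10qnujn1ih' (21 bytes)

Answer: k29fuxs89tg10qnujn1ih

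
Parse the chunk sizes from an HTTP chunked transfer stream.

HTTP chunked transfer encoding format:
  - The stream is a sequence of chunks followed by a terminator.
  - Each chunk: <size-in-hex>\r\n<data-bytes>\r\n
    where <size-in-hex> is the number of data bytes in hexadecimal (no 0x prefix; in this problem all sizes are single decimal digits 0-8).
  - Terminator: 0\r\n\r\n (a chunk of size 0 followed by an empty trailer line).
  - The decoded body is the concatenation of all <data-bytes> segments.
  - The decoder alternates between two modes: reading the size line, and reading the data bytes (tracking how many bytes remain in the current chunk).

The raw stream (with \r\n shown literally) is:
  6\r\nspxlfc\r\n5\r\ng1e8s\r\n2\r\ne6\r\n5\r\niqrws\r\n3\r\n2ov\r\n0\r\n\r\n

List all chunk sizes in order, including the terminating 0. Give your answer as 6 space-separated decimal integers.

Answer: 6 5 2 5 3 0

Derivation:
Chunk 1: stream[0..1]='6' size=0x6=6, data at stream[3..9]='spxlfc' -> body[0..6], body so far='spxlfc'
Chunk 2: stream[11..12]='5' size=0x5=5, data at stream[14..19]='g1e8s' -> body[6..11], body so far='spxlfcg1e8s'
Chunk 3: stream[21..22]='2' size=0x2=2, data at stream[24..26]='e6' -> body[11..13], body so far='spxlfcg1e8se6'
Chunk 4: stream[28..29]='5' size=0x5=5, data at stream[31..36]='iqrws' -> body[13..18], body so far='spxlfcg1e8se6iqrws'
Chunk 5: stream[38..39]='3' size=0x3=3, data at stream[41..44]='2ov' -> body[18..21], body so far='spxlfcg1e8se6iqrws2ov'
Chunk 6: stream[46..47]='0' size=0 (terminator). Final body='spxlfcg1e8se6iqrws2ov' (21 bytes)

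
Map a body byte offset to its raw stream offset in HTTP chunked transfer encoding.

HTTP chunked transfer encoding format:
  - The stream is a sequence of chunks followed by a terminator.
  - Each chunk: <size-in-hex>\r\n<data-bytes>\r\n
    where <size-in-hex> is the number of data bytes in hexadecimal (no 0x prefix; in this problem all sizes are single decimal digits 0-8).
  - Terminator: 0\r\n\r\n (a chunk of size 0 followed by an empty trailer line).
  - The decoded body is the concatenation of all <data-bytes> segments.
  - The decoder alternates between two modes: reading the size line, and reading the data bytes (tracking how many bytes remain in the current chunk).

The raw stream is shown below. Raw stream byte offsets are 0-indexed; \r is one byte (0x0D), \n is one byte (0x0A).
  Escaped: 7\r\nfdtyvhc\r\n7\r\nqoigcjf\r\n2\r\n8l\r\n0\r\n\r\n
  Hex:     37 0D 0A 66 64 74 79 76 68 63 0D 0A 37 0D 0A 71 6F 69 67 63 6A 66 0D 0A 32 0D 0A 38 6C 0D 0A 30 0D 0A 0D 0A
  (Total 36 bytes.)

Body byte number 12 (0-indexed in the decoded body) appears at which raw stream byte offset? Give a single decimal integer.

Chunk 1: stream[0..1]='7' size=0x7=7, data at stream[3..10]='fdtyvhc' -> body[0..7], body so far='fdtyvhc'
Chunk 2: stream[12..13]='7' size=0x7=7, data at stream[15..22]='qoigcjf' -> body[7..14], body so far='fdtyvhcqoigcjf'
Chunk 3: stream[24..25]='2' size=0x2=2, data at stream[27..29]='8l' -> body[14..16], body so far='fdtyvhcqoigcjf8l'
Chunk 4: stream[31..32]='0' size=0 (terminator). Final body='fdtyvhcqoigcjf8l' (16 bytes)
Body byte 12 at stream offset 20

Answer: 20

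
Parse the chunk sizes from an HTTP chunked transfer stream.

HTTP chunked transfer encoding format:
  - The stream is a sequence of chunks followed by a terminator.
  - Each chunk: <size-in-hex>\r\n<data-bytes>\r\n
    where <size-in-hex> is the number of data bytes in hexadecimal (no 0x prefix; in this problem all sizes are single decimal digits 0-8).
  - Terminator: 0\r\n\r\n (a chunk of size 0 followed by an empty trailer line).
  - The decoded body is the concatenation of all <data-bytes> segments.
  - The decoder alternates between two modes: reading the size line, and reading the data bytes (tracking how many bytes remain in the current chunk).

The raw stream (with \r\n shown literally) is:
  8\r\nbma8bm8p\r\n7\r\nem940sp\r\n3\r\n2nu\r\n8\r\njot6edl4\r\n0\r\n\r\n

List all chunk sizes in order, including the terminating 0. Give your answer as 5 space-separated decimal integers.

Answer: 8 7 3 8 0

Derivation:
Chunk 1: stream[0..1]='8' size=0x8=8, data at stream[3..11]='bma8bm8p' -> body[0..8], body so far='bma8bm8p'
Chunk 2: stream[13..14]='7' size=0x7=7, data at stream[16..23]='em940sp' -> body[8..15], body so far='bma8bm8pem940sp'
Chunk 3: stream[25..26]='3' size=0x3=3, data at stream[28..31]='2nu' -> body[15..18], body so far='bma8bm8pem940sp2nu'
Chunk 4: stream[33..34]='8' size=0x8=8, data at stream[36..44]='jot6edl4' -> body[18..26], body so far='bma8bm8pem940sp2nujot6edl4'
Chunk 5: stream[46..47]='0' size=0 (terminator). Final body='bma8bm8pem940sp2nujot6edl4' (26 bytes)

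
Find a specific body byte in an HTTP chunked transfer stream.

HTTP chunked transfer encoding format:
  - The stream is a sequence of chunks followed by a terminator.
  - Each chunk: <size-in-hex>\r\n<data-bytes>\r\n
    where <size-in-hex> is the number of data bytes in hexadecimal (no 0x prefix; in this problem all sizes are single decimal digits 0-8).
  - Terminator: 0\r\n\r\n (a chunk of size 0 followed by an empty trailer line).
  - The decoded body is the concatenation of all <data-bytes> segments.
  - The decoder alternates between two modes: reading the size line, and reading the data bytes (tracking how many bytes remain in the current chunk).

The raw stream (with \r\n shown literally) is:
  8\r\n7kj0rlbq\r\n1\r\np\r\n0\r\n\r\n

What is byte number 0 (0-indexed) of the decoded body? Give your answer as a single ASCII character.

Answer: 7

Derivation:
Chunk 1: stream[0..1]='8' size=0x8=8, data at stream[3..11]='7kj0rlbq' -> body[0..8], body so far='7kj0rlbq'
Chunk 2: stream[13..14]='1' size=0x1=1, data at stream[16..17]='p' -> body[8..9], body so far='7kj0rlbqp'
Chunk 3: stream[19..20]='0' size=0 (terminator). Final body='7kj0rlbqp' (9 bytes)
Body byte 0 = '7'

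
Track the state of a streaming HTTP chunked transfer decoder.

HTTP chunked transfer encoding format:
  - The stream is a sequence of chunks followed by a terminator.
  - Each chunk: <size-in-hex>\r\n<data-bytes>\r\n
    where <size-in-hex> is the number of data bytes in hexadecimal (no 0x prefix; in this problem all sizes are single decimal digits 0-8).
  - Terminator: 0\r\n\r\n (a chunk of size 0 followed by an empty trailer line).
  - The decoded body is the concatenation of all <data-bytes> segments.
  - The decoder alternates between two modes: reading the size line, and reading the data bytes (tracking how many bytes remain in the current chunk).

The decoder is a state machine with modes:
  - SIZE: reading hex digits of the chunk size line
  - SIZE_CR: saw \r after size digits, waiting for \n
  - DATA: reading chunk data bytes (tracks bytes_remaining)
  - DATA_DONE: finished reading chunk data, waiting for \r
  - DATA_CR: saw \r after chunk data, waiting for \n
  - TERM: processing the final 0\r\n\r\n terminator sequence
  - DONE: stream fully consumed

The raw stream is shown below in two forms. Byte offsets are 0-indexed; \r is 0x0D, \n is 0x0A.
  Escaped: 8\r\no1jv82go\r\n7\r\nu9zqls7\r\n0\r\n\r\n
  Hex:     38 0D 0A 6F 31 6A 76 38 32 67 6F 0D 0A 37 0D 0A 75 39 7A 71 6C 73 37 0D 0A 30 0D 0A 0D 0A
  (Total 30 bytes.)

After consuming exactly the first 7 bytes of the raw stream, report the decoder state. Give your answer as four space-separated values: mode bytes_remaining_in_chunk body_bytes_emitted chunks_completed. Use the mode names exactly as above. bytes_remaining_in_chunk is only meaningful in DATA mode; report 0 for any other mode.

Byte 0 = '8': mode=SIZE remaining=0 emitted=0 chunks_done=0
Byte 1 = 0x0D: mode=SIZE_CR remaining=0 emitted=0 chunks_done=0
Byte 2 = 0x0A: mode=DATA remaining=8 emitted=0 chunks_done=0
Byte 3 = 'o': mode=DATA remaining=7 emitted=1 chunks_done=0
Byte 4 = '1': mode=DATA remaining=6 emitted=2 chunks_done=0
Byte 5 = 'j': mode=DATA remaining=5 emitted=3 chunks_done=0
Byte 6 = 'v': mode=DATA remaining=4 emitted=4 chunks_done=0

Answer: DATA 4 4 0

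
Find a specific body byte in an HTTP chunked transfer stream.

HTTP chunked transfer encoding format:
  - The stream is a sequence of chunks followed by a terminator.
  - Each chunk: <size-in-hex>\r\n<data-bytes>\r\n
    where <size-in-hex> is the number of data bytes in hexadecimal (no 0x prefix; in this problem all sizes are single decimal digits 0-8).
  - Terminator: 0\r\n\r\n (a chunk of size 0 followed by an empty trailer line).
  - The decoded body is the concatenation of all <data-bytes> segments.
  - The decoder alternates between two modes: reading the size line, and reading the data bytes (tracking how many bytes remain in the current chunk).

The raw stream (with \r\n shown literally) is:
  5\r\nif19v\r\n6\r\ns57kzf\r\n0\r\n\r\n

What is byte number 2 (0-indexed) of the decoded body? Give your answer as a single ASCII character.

Answer: 1

Derivation:
Chunk 1: stream[0..1]='5' size=0x5=5, data at stream[3..8]='if19v' -> body[0..5], body so far='if19v'
Chunk 2: stream[10..11]='6' size=0x6=6, data at stream[13..19]='s57kzf' -> body[5..11], body so far='if19vs57kzf'
Chunk 3: stream[21..22]='0' size=0 (terminator). Final body='if19vs57kzf' (11 bytes)
Body byte 2 = '1'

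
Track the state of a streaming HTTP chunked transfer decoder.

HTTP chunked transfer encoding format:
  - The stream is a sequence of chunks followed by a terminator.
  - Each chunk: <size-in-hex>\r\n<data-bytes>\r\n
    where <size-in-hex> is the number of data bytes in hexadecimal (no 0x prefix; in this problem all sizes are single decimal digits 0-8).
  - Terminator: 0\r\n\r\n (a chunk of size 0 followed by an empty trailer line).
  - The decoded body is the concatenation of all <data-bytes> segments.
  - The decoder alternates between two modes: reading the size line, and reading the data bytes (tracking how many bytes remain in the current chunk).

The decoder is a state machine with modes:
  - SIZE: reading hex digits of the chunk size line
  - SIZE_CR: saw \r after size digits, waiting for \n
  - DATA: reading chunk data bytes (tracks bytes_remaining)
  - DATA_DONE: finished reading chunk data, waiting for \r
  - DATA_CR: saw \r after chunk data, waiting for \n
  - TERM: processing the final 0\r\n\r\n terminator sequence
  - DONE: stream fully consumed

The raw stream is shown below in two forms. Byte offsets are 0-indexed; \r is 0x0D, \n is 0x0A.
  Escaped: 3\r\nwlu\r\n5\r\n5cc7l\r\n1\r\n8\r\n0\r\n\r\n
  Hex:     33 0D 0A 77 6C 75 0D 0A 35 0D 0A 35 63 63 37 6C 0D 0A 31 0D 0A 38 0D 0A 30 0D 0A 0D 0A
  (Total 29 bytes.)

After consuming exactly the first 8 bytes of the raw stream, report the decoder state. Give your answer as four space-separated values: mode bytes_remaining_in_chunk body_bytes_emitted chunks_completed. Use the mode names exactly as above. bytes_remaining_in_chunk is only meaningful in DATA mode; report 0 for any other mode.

Answer: SIZE 0 3 1

Derivation:
Byte 0 = '3': mode=SIZE remaining=0 emitted=0 chunks_done=0
Byte 1 = 0x0D: mode=SIZE_CR remaining=0 emitted=0 chunks_done=0
Byte 2 = 0x0A: mode=DATA remaining=3 emitted=0 chunks_done=0
Byte 3 = 'w': mode=DATA remaining=2 emitted=1 chunks_done=0
Byte 4 = 'l': mode=DATA remaining=1 emitted=2 chunks_done=0
Byte 5 = 'u': mode=DATA_DONE remaining=0 emitted=3 chunks_done=0
Byte 6 = 0x0D: mode=DATA_CR remaining=0 emitted=3 chunks_done=0
Byte 7 = 0x0A: mode=SIZE remaining=0 emitted=3 chunks_done=1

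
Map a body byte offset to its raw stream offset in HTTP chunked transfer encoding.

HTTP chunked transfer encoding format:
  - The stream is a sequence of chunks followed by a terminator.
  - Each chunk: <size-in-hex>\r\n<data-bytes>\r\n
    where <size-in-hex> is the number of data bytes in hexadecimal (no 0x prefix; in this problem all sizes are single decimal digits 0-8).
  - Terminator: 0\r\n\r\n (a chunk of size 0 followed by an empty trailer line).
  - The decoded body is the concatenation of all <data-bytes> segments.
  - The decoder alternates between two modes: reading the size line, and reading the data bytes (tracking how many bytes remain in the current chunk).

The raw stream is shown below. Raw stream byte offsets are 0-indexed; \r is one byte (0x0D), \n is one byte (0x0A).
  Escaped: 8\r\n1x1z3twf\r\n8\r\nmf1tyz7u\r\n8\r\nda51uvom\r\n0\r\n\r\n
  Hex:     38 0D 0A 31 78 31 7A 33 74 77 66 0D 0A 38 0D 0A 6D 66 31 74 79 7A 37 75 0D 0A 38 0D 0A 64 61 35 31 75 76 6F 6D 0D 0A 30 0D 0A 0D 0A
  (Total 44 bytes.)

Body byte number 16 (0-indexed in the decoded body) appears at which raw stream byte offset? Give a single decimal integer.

Answer: 29

Derivation:
Chunk 1: stream[0..1]='8' size=0x8=8, data at stream[3..11]='1x1z3twf' -> body[0..8], body so far='1x1z3twf'
Chunk 2: stream[13..14]='8' size=0x8=8, data at stream[16..24]='mf1tyz7u' -> body[8..16], body so far='1x1z3twfmf1tyz7u'
Chunk 3: stream[26..27]='8' size=0x8=8, data at stream[29..37]='da51uvom' -> body[16..24], body so far='1x1z3twfmf1tyz7uda51uvom'
Chunk 4: stream[39..40]='0' size=0 (terminator). Final body='1x1z3twfmf1tyz7uda51uvom' (24 bytes)
Body byte 16 at stream offset 29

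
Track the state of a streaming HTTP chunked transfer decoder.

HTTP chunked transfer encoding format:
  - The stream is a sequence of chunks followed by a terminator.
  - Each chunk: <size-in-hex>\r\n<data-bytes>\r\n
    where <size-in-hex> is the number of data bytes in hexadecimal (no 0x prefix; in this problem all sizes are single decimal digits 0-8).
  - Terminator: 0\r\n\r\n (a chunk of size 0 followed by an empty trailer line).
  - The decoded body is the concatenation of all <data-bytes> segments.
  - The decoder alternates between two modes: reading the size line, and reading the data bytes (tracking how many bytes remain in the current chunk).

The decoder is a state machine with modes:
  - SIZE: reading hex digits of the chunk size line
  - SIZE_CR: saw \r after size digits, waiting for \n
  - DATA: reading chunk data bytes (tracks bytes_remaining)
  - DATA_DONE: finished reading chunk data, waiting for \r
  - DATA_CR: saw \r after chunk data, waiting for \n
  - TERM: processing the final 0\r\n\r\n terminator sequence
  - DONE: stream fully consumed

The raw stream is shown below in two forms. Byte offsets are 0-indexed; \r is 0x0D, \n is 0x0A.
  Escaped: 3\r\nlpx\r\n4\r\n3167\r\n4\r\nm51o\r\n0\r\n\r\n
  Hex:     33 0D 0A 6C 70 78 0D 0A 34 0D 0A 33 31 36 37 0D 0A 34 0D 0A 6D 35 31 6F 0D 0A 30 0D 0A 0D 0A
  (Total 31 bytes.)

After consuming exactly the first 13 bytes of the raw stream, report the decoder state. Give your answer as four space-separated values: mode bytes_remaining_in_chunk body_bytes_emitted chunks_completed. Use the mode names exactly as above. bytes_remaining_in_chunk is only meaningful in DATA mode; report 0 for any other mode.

Answer: DATA 2 5 1

Derivation:
Byte 0 = '3': mode=SIZE remaining=0 emitted=0 chunks_done=0
Byte 1 = 0x0D: mode=SIZE_CR remaining=0 emitted=0 chunks_done=0
Byte 2 = 0x0A: mode=DATA remaining=3 emitted=0 chunks_done=0
Byte 3 = 'l': mode=DATA remaining=2 emitted=1 chunks_done=0
Byte 4 = 'p': mode=DATA remaining=1 emitted=2 chunks_done=0
Byte 5 = 'x': mode=DATA_DONE remaining=0 emitted=3 chunks_done=0
Byte 6 = 0x0D: mode=DATA_CR remaining=0 emitted=3 chunks_done=0
Byte 7 = 0x0A: mode=SIZE remaining=0 emitted=3 chunks_done=1
Byte 8 = '4': mode=SIZE remaining=0 emitted=3 chunks_done=1
Byte 9 = 0x0D: mode=SIZE_CR remaining=0 emitted=3 chunks_done=1
Byte 10 = 0x0A: mode=DATA remaining=4 emitted=3 chunks_done=1
Byte 11 = '3': mode=DATA remaining=3 emitted=4 chunks_done=1
Byte 12 = '1': mode=DATA remaining=2 emitted=5 chunks_done=1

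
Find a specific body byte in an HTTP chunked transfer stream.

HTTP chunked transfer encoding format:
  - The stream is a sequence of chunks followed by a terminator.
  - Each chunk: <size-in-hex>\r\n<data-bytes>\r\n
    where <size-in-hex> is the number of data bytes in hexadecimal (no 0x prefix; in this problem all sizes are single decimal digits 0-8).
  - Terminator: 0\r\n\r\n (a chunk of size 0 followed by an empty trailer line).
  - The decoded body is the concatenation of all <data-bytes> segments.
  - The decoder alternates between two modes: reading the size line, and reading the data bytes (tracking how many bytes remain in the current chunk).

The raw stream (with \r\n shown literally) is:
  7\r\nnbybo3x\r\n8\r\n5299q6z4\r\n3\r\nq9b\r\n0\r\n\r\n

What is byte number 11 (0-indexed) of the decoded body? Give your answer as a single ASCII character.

Chunk 1: stream[0..1]='7' size=0x7=7, data at stream[3..10]='nbybo3x' -> body[0..7], body so far='nbybo3x'
Chunk 2: stream[12..13]='8' size=0x8=8, data at stream[15..23]='5299q6z4' -> body[7..15], body so far='nbybo3x5299q6z4'
Chunk 3: stream[25..26]='3' size=0x3=3, data at stream[28..31]='q9b' -> body[15..18], body so far='nbybo3x5299q6z4q9b'
Chunk 4: stream[33..34]='0' size=0 (terminator). Final body='nbybo3x5299q6z4q9b' (18 bytes)
Body byte 11 = 'q'

Answer: q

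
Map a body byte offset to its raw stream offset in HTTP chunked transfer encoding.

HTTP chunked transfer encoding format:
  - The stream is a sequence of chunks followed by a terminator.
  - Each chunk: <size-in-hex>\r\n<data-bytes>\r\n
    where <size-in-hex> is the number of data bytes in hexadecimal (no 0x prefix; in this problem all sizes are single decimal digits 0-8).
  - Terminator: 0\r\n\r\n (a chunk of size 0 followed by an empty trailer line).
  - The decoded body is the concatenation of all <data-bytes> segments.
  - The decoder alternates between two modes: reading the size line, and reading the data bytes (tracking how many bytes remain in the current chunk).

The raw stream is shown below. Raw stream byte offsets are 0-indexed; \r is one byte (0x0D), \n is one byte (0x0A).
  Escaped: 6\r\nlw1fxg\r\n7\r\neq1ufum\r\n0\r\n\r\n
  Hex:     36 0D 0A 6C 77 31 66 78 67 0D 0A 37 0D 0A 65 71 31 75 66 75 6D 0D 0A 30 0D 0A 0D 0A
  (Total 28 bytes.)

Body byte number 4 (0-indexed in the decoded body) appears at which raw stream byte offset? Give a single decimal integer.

Answer: 7

Derivation:
Chunk 1: stream[0..1]='6' size=0x6=6, data at stream[3..9]='lw1fxg' -> body[0..6], body so far='lw1fxg'
Chunk 2: stream[11..12]='7' size=0x7=7, data at stream[14..21]='eq1ufum' -> body[6..13], body so far='lw1fxgeq1ufum'
Chunk 3: stream[23..24]='0' size=0 (terminator). Final body='lw1fxgeq1ufum' (13 bytes)
Body byte 4 at stream offset 7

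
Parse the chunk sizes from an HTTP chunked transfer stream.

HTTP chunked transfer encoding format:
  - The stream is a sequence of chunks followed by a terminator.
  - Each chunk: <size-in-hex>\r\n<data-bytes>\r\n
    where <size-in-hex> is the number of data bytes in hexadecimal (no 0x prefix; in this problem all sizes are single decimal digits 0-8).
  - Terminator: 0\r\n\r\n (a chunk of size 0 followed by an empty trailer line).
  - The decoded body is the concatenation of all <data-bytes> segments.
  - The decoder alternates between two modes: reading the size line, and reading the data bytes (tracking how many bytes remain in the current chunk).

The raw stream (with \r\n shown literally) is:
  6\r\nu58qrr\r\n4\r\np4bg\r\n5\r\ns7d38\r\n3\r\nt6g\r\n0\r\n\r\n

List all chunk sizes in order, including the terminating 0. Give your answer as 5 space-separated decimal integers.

Answer: 6 4 5 3 0

Derivation:
Chunk 1: stream[0..1]='6' size=0x6=6, data at stream[3..9]='u58qrr' -> body[0..6], body so far='u58qrr'
Chunk 2: stream[11..12]='4' size=0x4=4, data at stream[14..18]='p4bg' -> body[6..10], body so far='u58qrrp4bg'
Chunk 3: stream[20..21]='5' size=0x5=5, data at stream[23..28]='s7d38' -> body[10..15], body so far='u58qrrp4bgs7d38'
Chunk 4: stream[30..31]='3' size=0x3=3, data at stream[33..36]='t6g' -> body[15..18], body so far='u58qrrp4bgs7d38t6g'
Chunk 5: stream[38..39]='0' size=0 (terminator). Final body='u58qrrp4bgs7d38t6g' (18 bytes)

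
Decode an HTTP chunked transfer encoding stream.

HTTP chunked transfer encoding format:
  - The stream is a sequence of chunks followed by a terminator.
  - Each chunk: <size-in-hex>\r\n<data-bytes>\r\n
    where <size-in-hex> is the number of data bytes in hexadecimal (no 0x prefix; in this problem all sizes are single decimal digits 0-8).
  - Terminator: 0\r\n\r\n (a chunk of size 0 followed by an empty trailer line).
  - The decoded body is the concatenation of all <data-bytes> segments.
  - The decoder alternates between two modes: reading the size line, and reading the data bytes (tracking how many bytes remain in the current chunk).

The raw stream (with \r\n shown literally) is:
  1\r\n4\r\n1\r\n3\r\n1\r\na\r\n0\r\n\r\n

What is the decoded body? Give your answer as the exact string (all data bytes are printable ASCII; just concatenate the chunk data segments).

Answer: 43a

Derivation:
Chunk 1: stream[0..1]='1' size=0x1=1, data at stream[3..4]='4' -> body[0..1], body so far='4'
Chunk 2: stream[6..7]='1' size=0x1=1, data at stream[9..10]='3' -> body[1..2], body so far='43'
Chunk 3: stream[12..13]='1' size=0x1=1, data at stream[15..16]='a' -> body[2..3], body so far='43a'
Chunk 4: stream[18..19]='0' size=0 (terminator). Final body='43a' (3 bytes)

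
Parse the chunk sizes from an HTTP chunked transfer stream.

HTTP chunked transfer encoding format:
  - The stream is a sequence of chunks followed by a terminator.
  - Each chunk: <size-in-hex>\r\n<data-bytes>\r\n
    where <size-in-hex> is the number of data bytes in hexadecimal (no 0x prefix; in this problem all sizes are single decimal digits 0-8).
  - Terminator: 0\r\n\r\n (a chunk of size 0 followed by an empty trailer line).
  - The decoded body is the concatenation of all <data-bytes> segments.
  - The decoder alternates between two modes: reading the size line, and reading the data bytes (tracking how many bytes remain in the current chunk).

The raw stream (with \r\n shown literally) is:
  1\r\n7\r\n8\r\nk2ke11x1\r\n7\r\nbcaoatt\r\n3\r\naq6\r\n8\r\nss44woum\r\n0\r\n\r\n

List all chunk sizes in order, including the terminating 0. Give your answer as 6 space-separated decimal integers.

Answer: 1 8 7 3 8 0

Derivation:
Chunk 1: stream[0..1]='1' size=0x1=1, data at stream[3..4]='7' -> body[0..1], body so far='7'
Chunk 2: stream[6..7]='8' size=0x8=8, data at stream[9..17]='k2ke11x1' -> body[1..9], body so far='7k2ke11x1'
Chunk 3: stream[19..20]='7' size=0x7=7, data at stream[22..29]='bcaoatt' -> body[9..16], body so far='7k2ke11x1bcaoatt'
Chunk 4: stream[31..32]='3' size=0x3=3, data at stream[34..37]='aq6' -> body[16..19], body so far='7k2ke11x1bcaoattaq6'
Chunk 5: stream[39..40]='8' size=0x8=8, data at stream[42..50]='ss44woum' -> body[19..27], body so far='7k2ke11x1bcaoattaq6ss44woum'
Chunk 6: stream[52..53]='0' size=0 (terminator). Final body='7k2ke11x1bcaoattaq6ss44woum' (27 bytes)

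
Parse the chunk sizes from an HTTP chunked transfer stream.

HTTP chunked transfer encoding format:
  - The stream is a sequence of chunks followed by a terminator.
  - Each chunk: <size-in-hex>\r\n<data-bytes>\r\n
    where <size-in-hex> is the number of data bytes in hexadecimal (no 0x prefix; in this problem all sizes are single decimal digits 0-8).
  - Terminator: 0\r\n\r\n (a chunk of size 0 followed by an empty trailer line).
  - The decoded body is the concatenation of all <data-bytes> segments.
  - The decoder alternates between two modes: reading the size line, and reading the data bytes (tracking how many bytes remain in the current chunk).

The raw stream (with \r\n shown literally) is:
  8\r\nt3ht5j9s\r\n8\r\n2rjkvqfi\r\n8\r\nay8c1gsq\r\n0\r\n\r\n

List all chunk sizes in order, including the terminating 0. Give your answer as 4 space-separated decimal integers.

Chunk 1: stream[0..1]='8' size=0x8=8, data at stream[3..11]='t3ht5j9s' -> body[0..8], body so far='t3ht5j9s'
Chunk 2: stream[13..14]='8' size=0x8=8, data at stream[16..24]='2rjkvqfi' -> body[8..16], body so far='t3ht5j9s2rjkvqfi'
Chunk 3: stream[26..27]='8' size=0x8=8, data at stream[29..37]='ay8c1gsq' -> body[16..24], body so far='t3ht5j9s2rjkvqfiay8c1gsq'
Chunk 4: stream[39..40]='0' size=0 (terminator). Final body='t3ht5j9s2rjkvqfiay8c1gsq' (24 bytes)

Answer: 8 8 8 0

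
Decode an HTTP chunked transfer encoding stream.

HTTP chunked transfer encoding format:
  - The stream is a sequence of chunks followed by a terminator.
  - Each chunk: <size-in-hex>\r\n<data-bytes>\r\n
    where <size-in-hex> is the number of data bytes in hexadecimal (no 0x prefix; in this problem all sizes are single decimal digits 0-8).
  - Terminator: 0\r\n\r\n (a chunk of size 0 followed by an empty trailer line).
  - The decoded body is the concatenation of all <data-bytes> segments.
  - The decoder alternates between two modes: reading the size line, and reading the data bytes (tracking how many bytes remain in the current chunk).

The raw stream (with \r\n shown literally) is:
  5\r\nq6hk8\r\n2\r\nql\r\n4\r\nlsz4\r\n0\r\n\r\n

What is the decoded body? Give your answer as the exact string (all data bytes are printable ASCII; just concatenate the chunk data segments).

Answer: q6hk8qllsz4

Derivation:
Chunk 1: stream[0..1]='5' size=0x5=5, data at stream[3..8]='q6hk8' -> body[0..5], body so far='q6hk8'
Chunk 2: stream[10..11]='2' size=0x2=2, data at stream[13..15]='ql' -> body[5..7], body so far='q6hk8ql'
Chunk 3: stream[17..18]='4' size=0x4=4, data at stream[20..24]='lsz4' -> body[7..11], body so far='q6hk8qllsz4'
Chunk 4: stream[26..27]='0' size=0 (terminator). Final body='q6hk8qllsz4' (11 bytes)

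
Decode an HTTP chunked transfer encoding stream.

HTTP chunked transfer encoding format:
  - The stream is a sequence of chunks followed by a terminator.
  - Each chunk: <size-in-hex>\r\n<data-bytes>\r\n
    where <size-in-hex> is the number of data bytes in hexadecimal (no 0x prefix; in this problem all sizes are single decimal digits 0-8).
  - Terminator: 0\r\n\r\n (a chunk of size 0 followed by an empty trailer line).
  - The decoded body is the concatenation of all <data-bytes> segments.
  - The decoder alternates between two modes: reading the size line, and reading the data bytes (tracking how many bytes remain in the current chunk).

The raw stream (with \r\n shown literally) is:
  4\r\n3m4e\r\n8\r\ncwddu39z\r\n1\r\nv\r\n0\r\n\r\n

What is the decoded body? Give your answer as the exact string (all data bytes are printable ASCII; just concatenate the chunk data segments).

Answer: 3m4ecwddu39zv

Derivation:
Chunk 1: stream[0..1]='4' size=0x4=4, data at stream[3..7]='3m4e' -> body[0..4], body so far='3m4e'
Chunk 2: stream[9..10]='8' size=0x8=8, data at stream[12..20]='cwddu39z' -> body[4..12], body so far='3m4ecwddu39z'
Chunk 3: stream[22..23]='1' size=0x1=1, data at stream[25..26]='v' -> body[12..13], body so far='3m4ecwddu39zv'
Chunk 4: stream[28..29]='0' size=0 (terminator). Final body='3m4ecwddu39zv' (13 bytes)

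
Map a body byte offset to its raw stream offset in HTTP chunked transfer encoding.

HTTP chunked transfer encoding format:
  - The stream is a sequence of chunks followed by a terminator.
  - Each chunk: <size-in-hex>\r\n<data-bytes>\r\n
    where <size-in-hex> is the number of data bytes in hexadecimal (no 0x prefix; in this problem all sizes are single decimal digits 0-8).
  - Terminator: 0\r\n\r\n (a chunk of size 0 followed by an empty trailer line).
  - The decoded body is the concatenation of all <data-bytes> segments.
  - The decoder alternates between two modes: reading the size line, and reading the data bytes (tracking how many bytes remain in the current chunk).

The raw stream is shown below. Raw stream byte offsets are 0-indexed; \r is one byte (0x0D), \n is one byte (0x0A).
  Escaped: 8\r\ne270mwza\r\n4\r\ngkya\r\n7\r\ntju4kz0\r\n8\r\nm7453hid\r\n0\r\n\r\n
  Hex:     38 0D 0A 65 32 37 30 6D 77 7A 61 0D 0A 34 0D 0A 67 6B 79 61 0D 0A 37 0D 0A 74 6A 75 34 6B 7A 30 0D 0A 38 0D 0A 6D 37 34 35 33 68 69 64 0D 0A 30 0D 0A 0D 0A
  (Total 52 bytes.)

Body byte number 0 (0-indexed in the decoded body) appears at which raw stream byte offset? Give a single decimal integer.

Chunk 1: stream[0..1]='8' size=0x8=8, data at stream[3..11]='e270mwza' -> body[0..8], body so far='e270mwza'
Chunk 2: stream[13..14]='4' size=0x4=4, data at stream[16..20]='gkya' -> body[8..12], body so far='e270mwzagkya'
Chunk 3: stream[22..23]='7' size=0x7=7, data at stream[25..32]='tju4kz0' -> body[12..19], body so far='e270mwzagkyatju4kz0'
Chunk 4: stream[34..35]='8' size=0x8=8, data at stream[37..45]='m7453hid' -> body[19..27], body so far='e270mwzagkyatju4kz0m7453hid'
Chunk 5: stream[47..48]='0' size=0 (terminator). Final body='e270mwzagkyatju4kz0m7453hid' (27 bytes)
Body byte 0 at stream offset 3

Answer: 3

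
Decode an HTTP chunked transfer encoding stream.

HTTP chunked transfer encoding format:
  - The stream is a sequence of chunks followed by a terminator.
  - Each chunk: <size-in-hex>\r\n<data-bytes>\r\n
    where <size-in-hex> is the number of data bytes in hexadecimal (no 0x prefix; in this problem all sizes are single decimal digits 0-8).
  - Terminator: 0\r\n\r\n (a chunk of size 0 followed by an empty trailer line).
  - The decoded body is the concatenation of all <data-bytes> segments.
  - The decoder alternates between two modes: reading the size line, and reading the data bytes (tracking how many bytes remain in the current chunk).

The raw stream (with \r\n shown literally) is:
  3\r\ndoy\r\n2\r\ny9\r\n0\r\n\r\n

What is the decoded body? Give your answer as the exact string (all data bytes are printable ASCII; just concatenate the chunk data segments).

Chunk 1: stream[0..1]='3' size=0x3=3, data at stream[3..6]='doy' -> body[0..3], body so far='doy'
Chunk 2: stream[8..9]='2' size=0x2=2, data at stream[11..13]='y9' -> body[3..5], body so far='doyy9'
Chunk 3: stream[15..16]='0' size=0 (terminator). Final body='doyy9' (5 bytes)

Answer: doyy9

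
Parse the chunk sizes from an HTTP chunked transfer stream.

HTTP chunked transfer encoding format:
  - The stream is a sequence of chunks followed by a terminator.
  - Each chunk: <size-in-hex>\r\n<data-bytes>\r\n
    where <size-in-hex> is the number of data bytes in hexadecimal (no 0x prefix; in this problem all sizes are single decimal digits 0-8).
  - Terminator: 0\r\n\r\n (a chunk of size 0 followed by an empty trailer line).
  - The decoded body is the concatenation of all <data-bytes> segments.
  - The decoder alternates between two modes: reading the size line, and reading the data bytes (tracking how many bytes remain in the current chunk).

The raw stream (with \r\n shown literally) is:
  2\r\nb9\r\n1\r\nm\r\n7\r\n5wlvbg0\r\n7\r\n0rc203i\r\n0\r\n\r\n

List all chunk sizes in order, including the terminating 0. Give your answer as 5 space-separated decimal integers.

Chunk 1: stream[0..1]='2' size=0x2=2, data at stream[3..5]='b9' -> body[0..2], body so far='b9'
Chunk 2: stream[7..8]='1' size=0x1=1, data at stream[10..11]='m' -> body[2..3], body so far='b9m'
Chunk 3: stream[13..14]='7' size=0x7=7, data at stream[16..23]='5wlvbg0' -> body[3..10], body so far='b9m5wlvbg0'
Chunk 4: stream[25..26]='7' size=0x7=7, data at stream[28..35]='0rc203i' -> body[10..17], body so far='b9m5wlvbg00rc203i'
Chunk 5: stream[37..38]='0' size=0 (terminator). Final body='b9m5wlvbg00rc203i' (17 bytes)

Answer: 2 1 7 7 0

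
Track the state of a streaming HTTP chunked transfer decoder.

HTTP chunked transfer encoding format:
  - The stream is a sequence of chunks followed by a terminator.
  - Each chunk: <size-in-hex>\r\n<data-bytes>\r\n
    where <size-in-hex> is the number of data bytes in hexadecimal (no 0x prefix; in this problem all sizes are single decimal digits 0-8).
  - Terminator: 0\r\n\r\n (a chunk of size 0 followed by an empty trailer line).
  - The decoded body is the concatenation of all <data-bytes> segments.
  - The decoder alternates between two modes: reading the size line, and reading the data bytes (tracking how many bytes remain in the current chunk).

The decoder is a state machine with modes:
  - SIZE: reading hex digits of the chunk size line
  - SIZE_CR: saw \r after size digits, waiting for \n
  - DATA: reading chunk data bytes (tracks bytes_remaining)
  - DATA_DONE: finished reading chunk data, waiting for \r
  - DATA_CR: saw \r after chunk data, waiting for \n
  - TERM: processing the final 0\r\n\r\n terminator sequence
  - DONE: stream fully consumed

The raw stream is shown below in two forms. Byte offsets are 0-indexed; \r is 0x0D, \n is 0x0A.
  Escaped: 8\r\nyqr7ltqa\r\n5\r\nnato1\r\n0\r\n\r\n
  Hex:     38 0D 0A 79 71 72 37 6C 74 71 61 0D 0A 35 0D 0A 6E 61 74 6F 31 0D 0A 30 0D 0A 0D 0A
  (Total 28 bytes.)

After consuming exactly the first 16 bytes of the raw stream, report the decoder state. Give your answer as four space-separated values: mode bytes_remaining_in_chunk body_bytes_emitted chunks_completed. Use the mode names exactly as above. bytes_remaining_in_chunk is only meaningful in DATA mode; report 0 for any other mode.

Answer: DATA 5 8 1

Derivation:
Byte 0 = '8': mode=SIZE remaining=0 emitted=0 chunks_done=0
Byte 1 = 0x0D: mode=SIZE_CR remaining=0 emitted=0 chunks_done=0
Byte 2 = 0x0A: mode=DATA remaining=8 emitted=0 chunks_done=0
Byte 3 = 'y': mode=DATA remaining=7 emitted=1 chunks_done=0
Byte 4 = 'q': mode=DATA remaining=6 emitted=2 chunks_done=0
Byte 5 = 'r': mode=DATA remaining=5 emitted=3 chunks_done=0
Byte 6 = '7': mode=DATA remaining=4 emitted=4 chunks_done=0
Byte 7 = 'l': mode=DATA remaining=3 emitted=5 chunks_done=0
Byte 8 = 't': mode=DATA remaining=2 emitted=6 chunks_done=0
Byte 9 = 'q': mode=DATA remaining=1 emitted=7 chunks_done=0
Byte 10 = 'a': mode=DATA_DONE remaining=0 emitted=8 chunks_done=0
Byte 11 = 0x0D: mode=DATA_CR remaining=0 emitted=8 chunks_done=0
Byte 12 = 0x0A: mode=SIZE remaining=0 emitted=8 chunks_done=1
Byte 13 = '5': mode=SIZE remaining=0 emitted=8 chunks_done=1
Byte 14 = 0x0D: mode=SIZE_CR remaining=0 emitted=8 chunks_done=1
Byte 15 = 0x0A: mode=DATA remaining=5 emitted=8 chunks_done=1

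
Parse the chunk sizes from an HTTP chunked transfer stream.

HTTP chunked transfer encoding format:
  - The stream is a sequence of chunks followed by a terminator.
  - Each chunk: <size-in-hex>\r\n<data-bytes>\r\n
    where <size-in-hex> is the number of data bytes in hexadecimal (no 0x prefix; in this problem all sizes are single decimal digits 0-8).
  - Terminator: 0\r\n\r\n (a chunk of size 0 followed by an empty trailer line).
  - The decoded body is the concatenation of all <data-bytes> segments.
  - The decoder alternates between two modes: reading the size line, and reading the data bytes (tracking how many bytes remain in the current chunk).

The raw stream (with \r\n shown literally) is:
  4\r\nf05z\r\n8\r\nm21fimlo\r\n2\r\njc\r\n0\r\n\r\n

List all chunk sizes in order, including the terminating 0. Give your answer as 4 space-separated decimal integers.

Answer: 4 8 2 0

Derivation:
Chunk 1: stream[0..1]='4' size=0x4=4, data at stream[3..7]='f05z' -> body[0..4], body so far='f05z'
Chunk 2: stream[9..10]='8' size=0x8=8, data at stream[12..20]='m21fimlo' -> body[4..12], body so far='f05zm21fimlo'
Chunk 3: stream[22..23]='2' size=0x2=2, data at stream[25..27]='jc' -> body[12..14], body so far='f05zm21fimlojc'
Chunk 4: stream[29..30]='0' size=0 (terminator). Final body='f05zm21fimlojc' (14 bytes)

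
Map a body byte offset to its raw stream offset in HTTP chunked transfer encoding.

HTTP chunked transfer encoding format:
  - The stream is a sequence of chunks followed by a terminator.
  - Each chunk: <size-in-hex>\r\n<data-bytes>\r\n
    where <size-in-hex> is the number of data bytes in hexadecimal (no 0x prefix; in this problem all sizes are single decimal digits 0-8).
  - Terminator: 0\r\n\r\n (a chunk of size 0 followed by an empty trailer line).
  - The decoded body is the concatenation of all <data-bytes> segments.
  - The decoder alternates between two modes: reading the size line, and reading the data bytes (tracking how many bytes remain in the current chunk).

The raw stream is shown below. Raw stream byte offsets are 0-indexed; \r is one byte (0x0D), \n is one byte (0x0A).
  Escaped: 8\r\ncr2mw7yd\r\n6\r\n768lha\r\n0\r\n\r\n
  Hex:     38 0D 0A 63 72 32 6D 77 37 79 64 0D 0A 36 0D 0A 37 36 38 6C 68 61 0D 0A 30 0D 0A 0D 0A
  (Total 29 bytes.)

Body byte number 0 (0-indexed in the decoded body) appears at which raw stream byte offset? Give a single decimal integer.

Chunk 1: stream[0..1]='8' size=0x8=8, data at stream[3..11]='cr2mw7yd' -> body[0..8], body so far='cr2mw7yd'
Chunk 2: stream[13..14]='6' size=0x6=6, data at stream[16..22]='768lha' -> body[8..14], body so far='cr2mw7yd768lha'
Chunk 3: stream[24..25]='0' size=0 (terminator). Final body='cr2mw7yd768lha' (14 bytes)
Body byte 0 at stream offset 3

Answer: 3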